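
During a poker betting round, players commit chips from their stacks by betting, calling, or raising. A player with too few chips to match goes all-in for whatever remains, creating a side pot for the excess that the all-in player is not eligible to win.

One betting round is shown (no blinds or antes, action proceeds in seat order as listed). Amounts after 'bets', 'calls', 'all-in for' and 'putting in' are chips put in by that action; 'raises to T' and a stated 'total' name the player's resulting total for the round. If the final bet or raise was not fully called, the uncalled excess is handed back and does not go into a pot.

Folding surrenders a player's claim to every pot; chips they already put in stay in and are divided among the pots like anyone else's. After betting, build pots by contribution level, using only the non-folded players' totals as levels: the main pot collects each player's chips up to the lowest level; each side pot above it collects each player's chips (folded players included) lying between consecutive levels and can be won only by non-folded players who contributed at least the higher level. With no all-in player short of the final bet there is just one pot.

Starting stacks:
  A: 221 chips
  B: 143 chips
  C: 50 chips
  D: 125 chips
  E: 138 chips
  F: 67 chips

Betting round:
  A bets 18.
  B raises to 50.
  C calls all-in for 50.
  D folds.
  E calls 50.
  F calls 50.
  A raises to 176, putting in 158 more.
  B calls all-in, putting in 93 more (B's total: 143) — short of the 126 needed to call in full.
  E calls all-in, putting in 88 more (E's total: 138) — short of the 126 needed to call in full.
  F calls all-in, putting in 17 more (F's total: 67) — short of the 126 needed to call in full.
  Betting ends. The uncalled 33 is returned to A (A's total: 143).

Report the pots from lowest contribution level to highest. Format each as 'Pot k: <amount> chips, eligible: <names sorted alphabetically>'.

Pot 1: 250 chips, eligible: A, B, C, E, F
Pot 2: 68 chips, eligible: A, B, E, F
Pot 3: 213 chips, eligible: A, B, E
Pot 4: 10 chips, eligible: A, B

Derivation:
Contributions (after 33 returned to A): A=143, B=143, C=50, E=138, F=67
Folded: D
Pot levels (distinct totals of non-folded players): 50, 67, 138, 143
Layer 1-50: 50 each from A, B, C, E, F = 50*5 = 250 chips; eligible A, B, C, E, F
Layer 51-67: 17 each from A, B, E, F = 17*4 = 68 chips; eligible A, B, E, F
Layer 68-138: 71 each from A, B, E = 71*3 = 213 chips; eligible A, B, E
Layer 139-143: 5 each from A, B = 5*2 = 10 chips; eligible A, B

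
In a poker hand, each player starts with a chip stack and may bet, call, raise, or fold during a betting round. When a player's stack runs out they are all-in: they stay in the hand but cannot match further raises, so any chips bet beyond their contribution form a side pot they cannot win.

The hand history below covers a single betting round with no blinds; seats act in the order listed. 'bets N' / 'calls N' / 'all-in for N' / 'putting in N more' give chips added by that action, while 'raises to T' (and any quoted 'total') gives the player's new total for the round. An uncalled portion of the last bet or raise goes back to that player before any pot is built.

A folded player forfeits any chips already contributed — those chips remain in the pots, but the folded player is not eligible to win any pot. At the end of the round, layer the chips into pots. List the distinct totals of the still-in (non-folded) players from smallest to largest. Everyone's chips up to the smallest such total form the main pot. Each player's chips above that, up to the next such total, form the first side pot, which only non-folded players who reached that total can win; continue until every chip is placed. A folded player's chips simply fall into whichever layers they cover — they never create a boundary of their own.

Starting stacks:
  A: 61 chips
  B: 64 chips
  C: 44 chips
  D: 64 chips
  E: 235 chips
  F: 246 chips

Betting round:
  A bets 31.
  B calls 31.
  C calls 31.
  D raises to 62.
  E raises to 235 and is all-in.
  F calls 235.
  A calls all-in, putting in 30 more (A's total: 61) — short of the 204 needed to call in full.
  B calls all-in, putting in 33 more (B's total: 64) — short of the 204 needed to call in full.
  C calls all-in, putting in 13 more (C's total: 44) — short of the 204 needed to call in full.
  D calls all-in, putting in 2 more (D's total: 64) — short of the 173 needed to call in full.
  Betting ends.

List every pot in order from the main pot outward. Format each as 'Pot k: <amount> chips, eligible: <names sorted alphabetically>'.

Pot 1: 264 chips, eligible: A, B, C, D, E, F
Pot 2: 85 chips, eligible: A, B, D, E, F
Pot 3: 12 chips, eligible: B, D, E, F
Pot 4: 342 chips, eligible: E, F

Derivation:
Contributions: A=61, B=64, C=44, D=64, E=235, F=235
Pot levels (distinct totals of non-folded players): 44, 61, 64, 235
Layer 1-44: 44 each from A, B, C, D, E, F = 44*6 = 264 chips; eligible A, B, C, D, E, F
Layer 45-61: 17 each from A, B, D, E, F = 17*5 = 85 chips; eligible A, B, D, E, F
Layer 62-64: 3 each from B, D, E, F = 3*4 = 12 chips; eligible B, D, E, F
Layer 65-235: 171 each from E, F = 171*2 = 342 chips; eligible E, F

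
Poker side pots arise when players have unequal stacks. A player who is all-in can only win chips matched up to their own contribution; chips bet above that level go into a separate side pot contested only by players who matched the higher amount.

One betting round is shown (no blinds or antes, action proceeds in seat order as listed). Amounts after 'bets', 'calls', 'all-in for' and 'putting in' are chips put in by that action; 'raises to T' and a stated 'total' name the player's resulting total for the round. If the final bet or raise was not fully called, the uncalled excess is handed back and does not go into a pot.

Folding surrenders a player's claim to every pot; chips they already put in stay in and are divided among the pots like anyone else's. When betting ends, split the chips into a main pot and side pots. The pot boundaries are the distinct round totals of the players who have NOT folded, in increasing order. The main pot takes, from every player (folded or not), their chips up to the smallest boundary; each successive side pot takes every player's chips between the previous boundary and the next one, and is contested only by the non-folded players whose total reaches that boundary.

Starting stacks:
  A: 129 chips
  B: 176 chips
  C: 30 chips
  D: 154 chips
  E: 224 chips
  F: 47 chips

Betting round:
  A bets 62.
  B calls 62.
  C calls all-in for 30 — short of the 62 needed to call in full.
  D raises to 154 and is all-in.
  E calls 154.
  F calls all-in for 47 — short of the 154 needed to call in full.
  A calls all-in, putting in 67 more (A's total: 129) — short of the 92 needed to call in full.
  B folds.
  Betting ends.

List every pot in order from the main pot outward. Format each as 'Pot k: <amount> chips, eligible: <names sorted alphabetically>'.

Contributions: A=129, B=62, C=30, D=154, E=154, F=47
Folded: B
Pot levels (distinct totals of non-folded players): 30, 47, 129, 154
Layer 1-30: 30 each from A, B, C, D, E, F = 30*6 = 180 chips; eligible A, C, D, E, F
Layer 31-47: 17 each from A, B, D, E, F = 17*5 = 85 chips; eligible A, D, E, F
Layer 48-129: A 82 + B 15 + D 82 + E 82 = 261 chips; eligible A, D, E
Layer 130-154: 25 each from D, E = 25*2 = 50 chips; eligible D, E

Pot 1: 180 chips, eligible: A, C, D, E, F
Pot 2: 85 chips, eligible: A, D, E, F
Pot 3: 261 chips, eligible: A, D, E
Pot 4: 50 chips, eligible: D, E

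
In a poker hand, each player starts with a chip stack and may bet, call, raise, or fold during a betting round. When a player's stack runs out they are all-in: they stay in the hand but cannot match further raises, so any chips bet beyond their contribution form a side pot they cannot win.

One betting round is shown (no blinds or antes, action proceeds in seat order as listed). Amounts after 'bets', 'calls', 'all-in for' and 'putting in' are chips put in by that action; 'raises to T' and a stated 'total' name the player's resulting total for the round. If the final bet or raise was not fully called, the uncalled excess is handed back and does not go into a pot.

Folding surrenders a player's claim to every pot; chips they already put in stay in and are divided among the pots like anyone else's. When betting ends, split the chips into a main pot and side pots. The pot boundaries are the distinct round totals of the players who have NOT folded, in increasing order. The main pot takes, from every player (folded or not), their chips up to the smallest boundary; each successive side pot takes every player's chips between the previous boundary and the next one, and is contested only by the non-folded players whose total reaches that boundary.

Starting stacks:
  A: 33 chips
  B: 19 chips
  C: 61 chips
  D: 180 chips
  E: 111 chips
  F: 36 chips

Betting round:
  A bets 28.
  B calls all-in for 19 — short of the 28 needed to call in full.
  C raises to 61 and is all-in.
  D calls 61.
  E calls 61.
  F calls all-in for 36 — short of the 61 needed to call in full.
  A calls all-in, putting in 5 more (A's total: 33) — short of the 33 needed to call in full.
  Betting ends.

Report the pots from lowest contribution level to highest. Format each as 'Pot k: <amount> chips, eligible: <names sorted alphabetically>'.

Pot 1: 114 chips, eligible: A, B, C, D, E, F
Pot 2: 70 chips, eligible: A, C, D, E, F
Pot 3: 12 chips, eligible: C, D, E, F
Pot 4: 75 chips, eligible: C, D, E

Derivation:
Contributions: A=33, B=19, C=61, D=61, E=61, F=36
Pot levels (distinct totals of non-folded players): 19, 33, 36, 61
Layer 1-19: 19 each from A, B, C, D, E, F = 19*6 = 114 chips; eligible A, B, C, D, E, F
Layer 20-33: 14 each from A, C, D, E, F = 14*5 = 70 chips; eligible A, C, D, E, F
Layer 34-36: 3 each from C, D, E, F = 3*4 = 12 chips; eligible C, D, E, F
Layer 37-61: 25 each from C, D, E = 25*3 = 75 chips; eligible C, D, E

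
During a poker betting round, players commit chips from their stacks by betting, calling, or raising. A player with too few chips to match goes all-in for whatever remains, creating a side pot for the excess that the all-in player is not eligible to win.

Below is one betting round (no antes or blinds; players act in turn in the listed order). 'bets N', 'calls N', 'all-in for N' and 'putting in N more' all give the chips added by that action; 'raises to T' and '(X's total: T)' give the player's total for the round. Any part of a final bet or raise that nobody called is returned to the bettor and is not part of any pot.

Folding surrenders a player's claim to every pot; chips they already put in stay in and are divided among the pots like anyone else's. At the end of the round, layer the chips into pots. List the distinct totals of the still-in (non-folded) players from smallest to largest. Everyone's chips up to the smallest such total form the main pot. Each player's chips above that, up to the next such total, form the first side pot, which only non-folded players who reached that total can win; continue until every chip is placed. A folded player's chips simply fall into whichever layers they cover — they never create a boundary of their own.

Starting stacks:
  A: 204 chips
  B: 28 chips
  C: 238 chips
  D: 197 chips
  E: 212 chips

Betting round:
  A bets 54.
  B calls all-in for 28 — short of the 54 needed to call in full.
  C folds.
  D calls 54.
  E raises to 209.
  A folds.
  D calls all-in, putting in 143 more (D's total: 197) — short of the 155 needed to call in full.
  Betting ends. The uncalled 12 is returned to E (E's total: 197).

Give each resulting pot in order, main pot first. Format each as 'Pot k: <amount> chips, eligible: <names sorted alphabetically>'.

Contributions (after 12 returned to E): A=54, B=28, D=197, E=197
Folded: A, C
Pot levels (distinct totals of non-folded players): 28, 197
Layer 1-28: 28 each from A, B, D, E = 28*4 = 112 chips; eligible B, D, E
Layer 29-197: A 26 + D 169 + E 169 = 364 chips; eligible D, E

Pot 1: 112 chips, eligible: B, D, E
Pot 2: 364 chips, eligible: D, E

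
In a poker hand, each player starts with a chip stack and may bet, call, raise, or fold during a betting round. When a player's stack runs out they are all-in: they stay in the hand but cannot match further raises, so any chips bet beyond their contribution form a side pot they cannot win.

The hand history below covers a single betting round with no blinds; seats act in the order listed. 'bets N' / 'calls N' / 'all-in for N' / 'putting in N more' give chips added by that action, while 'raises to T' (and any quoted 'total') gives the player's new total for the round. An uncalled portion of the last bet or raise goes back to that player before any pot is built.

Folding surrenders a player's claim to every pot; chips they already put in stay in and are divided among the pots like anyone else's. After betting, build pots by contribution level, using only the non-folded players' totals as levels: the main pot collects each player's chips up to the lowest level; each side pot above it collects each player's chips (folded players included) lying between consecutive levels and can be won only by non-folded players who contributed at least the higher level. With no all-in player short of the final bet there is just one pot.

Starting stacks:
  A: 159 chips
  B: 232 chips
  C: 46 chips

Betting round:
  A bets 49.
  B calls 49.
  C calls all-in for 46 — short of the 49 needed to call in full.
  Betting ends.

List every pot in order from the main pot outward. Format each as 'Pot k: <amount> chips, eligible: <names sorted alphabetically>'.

Pot 1: 138 chips, eligible: A, B, C
Pot 2: 6 chips, eligible: A, B

Derivation:
Contributions: A=49, B=49, C=46
Pot levels (distinct totals of non-folded players): 46, 49
Layer 1-46: 46 each from A, B, C = 46*3 = 138 chips; eligible A, B, C
Layer 47-49: 3 each from A, B = 3*2 = 6 chips; eligible A, B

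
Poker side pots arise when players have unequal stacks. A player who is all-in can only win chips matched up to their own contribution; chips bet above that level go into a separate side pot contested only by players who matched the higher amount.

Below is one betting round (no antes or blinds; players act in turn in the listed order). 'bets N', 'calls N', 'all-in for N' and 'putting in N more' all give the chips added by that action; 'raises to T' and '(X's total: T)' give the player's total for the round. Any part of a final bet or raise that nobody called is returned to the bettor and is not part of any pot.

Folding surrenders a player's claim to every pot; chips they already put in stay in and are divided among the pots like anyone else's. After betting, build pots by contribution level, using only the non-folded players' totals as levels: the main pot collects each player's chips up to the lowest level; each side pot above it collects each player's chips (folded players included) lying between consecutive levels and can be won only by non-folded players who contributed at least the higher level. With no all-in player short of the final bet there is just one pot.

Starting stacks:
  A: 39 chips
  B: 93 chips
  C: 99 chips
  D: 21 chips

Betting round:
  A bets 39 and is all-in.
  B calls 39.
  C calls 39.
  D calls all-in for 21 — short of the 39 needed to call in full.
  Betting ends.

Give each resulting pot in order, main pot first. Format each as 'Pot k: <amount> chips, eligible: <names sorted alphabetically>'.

Pot 1: 84 chips, eligible: A, B, C, D
Pot 2: 54 chips, eligible: A, B, C

Derivation:
Contributions: A=39, B=39, C=39, D=21
Pot levels (distinct totals of non-folded players): 21, 39
Layer 1-21: 21 each from A, B, C, D = 21*4 = 84 chips; eligible A, B, C, D
Layer 22-39: 18 each from A, B, C = 18*3 = 54 chips; eligible A, B, C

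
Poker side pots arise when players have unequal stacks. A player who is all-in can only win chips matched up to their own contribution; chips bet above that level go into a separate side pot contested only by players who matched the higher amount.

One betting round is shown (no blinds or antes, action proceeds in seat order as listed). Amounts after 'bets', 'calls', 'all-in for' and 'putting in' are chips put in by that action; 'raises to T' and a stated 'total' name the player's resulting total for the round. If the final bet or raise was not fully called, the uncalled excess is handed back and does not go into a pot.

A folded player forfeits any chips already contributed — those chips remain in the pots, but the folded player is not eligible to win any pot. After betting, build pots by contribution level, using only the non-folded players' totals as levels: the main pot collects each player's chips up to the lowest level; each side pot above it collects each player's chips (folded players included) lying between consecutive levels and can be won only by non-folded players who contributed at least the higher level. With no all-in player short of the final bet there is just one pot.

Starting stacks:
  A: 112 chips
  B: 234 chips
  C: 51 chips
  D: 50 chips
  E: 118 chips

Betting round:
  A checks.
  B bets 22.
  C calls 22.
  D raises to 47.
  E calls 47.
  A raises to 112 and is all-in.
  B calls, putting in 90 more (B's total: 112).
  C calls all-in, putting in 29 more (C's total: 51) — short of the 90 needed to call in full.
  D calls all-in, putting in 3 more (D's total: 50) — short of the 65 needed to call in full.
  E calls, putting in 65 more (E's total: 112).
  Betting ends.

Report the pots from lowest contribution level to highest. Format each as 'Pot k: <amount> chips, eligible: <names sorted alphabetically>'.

Contributions: A=112, B=112, C=51, D=50, E=112
Pot levels (distinct totals of non-folded players): 50, 51, 112
Layer 1-50: 50 each from A, B, C, D, E = 50*5 = 250 chips; eligible A, B, C, D, E
Layer 51-51: 1 each from A, B, C, E = 1*4 = 4 chips; eligible A, B, C, E
Layer 52-112: 61 each from A, B, E = 61*3 = 183 chips; eligible A, B, E

Pot 1: 250 chips, eligible: A, B, C, D, E
Pot 2: 4 chips, eligible: A, B, C, E
Pot 3: 183 chips, eligible: A, B, E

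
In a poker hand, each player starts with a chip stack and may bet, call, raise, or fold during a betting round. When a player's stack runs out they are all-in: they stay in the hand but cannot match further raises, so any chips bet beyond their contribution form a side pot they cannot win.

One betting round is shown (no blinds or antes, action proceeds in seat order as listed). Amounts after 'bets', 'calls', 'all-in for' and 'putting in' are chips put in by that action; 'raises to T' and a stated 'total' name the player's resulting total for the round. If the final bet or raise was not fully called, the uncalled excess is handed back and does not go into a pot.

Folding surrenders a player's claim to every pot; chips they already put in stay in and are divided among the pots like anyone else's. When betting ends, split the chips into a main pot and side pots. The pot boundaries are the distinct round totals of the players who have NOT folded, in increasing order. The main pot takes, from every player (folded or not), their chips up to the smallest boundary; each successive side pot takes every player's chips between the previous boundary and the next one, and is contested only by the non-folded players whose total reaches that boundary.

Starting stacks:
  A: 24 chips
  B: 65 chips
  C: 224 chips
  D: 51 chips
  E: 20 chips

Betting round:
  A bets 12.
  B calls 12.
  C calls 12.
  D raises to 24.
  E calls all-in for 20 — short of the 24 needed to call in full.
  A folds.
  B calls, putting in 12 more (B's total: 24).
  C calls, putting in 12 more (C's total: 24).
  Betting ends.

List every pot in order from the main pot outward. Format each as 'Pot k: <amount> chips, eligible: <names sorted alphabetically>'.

Pot 1: 92 chips, eligible: B, C, D, E
Pot 2: 12 chips, eligible: B, C, D

Derivation:
Contributions: A=12, B=24, C=24, D=24, E=20
Folded: A
Pot levels (distinct totals of non-folded players): 20, 24
Layer 1-20: A 12 + B 20 + C 20 + D 20 + E 20 = 92 chips; eligible B, C, D, E
Layer 21-24: 4 each from B, C, D = 4*3 = 12 chips; eligible B, C, D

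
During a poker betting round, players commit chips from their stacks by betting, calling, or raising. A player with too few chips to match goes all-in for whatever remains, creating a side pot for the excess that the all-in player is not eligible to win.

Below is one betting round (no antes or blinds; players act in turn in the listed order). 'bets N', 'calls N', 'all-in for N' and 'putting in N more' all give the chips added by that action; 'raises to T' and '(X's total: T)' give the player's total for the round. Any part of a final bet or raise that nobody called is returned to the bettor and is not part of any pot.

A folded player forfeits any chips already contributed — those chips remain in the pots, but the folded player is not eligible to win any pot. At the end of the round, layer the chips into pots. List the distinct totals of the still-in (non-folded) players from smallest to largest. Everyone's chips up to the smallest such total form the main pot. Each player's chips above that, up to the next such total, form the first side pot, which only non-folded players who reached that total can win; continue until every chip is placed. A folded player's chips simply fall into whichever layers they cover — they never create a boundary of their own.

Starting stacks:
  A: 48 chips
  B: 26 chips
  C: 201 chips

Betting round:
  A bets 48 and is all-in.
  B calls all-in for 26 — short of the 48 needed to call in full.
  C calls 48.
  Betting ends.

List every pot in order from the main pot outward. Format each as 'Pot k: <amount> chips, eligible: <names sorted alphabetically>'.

Contributions: A=48, B=26, C=48
Pot levels (distinct totals of non-folded players): 26, 48
Layer 1-26: 26 each from A, B, C = 26*3 = 78 chips; eligible A, B, C
Layer 27-48: 22 each from A, C = 22*2 = 44 chips; eligible A, C

Pot 1: 78 chips, eligible: A, B, C
Pot 2: 44 chips, eligible: A, C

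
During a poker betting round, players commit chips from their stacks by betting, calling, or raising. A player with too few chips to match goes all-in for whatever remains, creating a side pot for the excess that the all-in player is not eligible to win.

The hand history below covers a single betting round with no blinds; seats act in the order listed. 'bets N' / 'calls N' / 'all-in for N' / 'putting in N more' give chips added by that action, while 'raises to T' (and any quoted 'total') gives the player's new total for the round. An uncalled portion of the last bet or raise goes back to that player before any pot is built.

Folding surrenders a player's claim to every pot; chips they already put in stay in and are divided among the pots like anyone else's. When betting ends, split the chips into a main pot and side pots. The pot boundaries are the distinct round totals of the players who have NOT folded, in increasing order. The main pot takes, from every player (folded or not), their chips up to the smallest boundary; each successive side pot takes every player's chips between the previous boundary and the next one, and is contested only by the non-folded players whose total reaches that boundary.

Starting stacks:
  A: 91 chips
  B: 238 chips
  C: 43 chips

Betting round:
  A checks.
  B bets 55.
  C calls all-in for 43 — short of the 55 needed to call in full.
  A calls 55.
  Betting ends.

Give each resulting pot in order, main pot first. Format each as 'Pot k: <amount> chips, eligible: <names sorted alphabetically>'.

Contributions: A=55, B=55, C=43
Pot levels (distinct totals of non-folded players): 43, 55
Layer 1-43: 43 each from A, B, C = 43*3 = 129 chips; eligible A, B, C
Layer 44-55: 12 each from A, B = 12*2 = 24 chips; eligible A, B

Pot 1: 129 chips, eligible: A, B, C
Pot 2: 24 chips, eligible: A, B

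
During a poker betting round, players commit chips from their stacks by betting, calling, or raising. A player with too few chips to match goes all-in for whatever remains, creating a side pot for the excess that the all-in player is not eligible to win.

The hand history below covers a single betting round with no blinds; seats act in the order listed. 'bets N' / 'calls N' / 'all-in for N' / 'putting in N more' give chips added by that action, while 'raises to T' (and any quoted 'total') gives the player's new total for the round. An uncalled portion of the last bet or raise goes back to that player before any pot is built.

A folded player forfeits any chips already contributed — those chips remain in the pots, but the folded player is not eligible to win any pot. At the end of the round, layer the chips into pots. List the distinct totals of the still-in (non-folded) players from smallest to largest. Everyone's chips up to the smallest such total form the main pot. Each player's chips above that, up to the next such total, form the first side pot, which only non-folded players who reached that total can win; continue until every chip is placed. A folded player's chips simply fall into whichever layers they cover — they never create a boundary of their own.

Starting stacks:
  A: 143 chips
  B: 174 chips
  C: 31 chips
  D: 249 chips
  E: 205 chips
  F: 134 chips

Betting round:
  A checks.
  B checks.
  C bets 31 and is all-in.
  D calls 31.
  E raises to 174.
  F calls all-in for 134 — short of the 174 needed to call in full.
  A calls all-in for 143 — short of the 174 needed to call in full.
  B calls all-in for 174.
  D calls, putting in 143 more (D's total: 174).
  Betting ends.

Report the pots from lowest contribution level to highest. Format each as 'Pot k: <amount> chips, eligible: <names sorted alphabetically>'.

Pot 1: 186 chips, eligible: A, B, C, D, E, F
Pot 2: 515 chips, eligible: A, B, D, E, F
Pot 3: 36 chips, eligible: A, B, D, E
Pot 4: 93 chips, eligible: B, D, E

Derivation:
Contributions: A=143, B=174, C=31, D=174, E=174, F=134
Pot levels (distinct totals of non-folded players): 31, 134, 143, 174
Layer 1-31: 31 each from A, B, C, D, E, F = 31*6 = 186 chips; eligible A, B, C, D, E, F
Layer 32-134: 103 each from A, B, D, E, F = 103*5 = 515 chips; eligible A, B, D, E, F
Layer 135-143: 9 each from A, B, D, E = 9*4 = 36 chips; eligible A, B, D, E
Layer 144-174: 31 each from B, D, E = 31*3 = 93 chips; eligible B, D, E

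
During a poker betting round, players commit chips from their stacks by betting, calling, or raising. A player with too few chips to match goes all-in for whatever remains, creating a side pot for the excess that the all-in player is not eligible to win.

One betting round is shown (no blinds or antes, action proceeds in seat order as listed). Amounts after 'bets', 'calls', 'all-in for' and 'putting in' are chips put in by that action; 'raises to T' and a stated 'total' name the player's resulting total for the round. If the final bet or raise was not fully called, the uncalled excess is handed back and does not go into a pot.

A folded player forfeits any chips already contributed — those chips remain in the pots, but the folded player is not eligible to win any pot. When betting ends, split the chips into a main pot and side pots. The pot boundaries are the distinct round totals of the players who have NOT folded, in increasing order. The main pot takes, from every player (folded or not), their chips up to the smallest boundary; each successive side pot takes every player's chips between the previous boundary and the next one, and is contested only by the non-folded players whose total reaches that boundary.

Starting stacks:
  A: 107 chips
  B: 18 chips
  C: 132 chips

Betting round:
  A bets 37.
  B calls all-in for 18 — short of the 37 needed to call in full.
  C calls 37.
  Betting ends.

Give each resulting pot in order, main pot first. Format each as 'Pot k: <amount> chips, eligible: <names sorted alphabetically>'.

Pot 1: 54 chips, eligible: A, B, C
Pot 2: 38 chips, eligible: A, C

Derivation:
Contributions: A=37, B=18, C=37
Pot levels (distinct totals of non-folded players): 18, 37
Layer 1-18: 18 each from A, B, C = 18*3 = 54 chips; eligible A, B, C
Layer 19-37: 19 each from A, C = 19*2 = 38 chips; eligible A, C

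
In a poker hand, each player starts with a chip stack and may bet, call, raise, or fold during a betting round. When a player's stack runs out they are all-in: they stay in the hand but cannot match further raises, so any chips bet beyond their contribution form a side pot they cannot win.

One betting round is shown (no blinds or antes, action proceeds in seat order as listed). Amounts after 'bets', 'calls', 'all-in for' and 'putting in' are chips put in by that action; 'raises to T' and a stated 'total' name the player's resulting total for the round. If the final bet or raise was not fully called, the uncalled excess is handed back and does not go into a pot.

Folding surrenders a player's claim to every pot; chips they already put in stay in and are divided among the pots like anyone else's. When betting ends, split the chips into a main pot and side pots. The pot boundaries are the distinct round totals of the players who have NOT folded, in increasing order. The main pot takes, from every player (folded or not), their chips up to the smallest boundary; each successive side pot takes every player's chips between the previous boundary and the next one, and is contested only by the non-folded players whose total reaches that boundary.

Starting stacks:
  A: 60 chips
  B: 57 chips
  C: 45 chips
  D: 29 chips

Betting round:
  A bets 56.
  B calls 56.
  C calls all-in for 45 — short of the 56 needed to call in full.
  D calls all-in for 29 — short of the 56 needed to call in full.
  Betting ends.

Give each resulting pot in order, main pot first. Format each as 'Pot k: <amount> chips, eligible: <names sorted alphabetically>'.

Contributions: A=56, B=56, C=45, D=29
Pot levels (distinct totals of non-folded players): 29, 45, 56
Layer 1-29: 29 each from A, B, C, D = 29*4 = 116 chips; eligible A, B, C, D
Layer 30-45: 16 each from A, B, C = 16*3 = 48 chips; eligible A, B, C
Layer 46-56: 11 each from A, B = 11*2 = 22 chips; eligible A, B

Pot 1: 116 chips, eligible: A, B, C, D
Pot 2: 48 chips, eligible: A, B, C
Pot 3: 22 chips, eligible: A, B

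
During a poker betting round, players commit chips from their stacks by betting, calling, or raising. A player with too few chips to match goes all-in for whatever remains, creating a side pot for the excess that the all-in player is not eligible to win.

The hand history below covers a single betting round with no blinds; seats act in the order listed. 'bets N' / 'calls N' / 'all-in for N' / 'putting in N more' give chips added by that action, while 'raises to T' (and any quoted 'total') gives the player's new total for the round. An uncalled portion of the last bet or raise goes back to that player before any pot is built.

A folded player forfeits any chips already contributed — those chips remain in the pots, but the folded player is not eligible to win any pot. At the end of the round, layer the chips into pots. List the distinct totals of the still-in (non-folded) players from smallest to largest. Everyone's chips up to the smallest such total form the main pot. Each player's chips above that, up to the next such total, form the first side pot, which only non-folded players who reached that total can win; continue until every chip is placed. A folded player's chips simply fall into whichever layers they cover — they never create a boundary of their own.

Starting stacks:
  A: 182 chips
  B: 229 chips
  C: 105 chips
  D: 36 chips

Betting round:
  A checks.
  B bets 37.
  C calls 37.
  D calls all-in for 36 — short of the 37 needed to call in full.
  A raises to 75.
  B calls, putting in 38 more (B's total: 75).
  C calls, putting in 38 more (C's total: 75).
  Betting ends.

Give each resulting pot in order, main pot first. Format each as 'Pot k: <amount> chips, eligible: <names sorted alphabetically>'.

Contributions: A=75, B=75, C=75, D=36
Pot levels (distinct totals of non-folded players): 36, 75
Layer 1-36: 36 each from A, B, C, D = 36*4 = 144 chips; eligible A, B, C, D
Layer 37-75: 39 each from A, B, C = 39*3 = 117 chips; eligible A, B, C

Pot 1: 144 chips, eligible: A, B, C, D
Pot 2: 117 chips, eligible: A, B, C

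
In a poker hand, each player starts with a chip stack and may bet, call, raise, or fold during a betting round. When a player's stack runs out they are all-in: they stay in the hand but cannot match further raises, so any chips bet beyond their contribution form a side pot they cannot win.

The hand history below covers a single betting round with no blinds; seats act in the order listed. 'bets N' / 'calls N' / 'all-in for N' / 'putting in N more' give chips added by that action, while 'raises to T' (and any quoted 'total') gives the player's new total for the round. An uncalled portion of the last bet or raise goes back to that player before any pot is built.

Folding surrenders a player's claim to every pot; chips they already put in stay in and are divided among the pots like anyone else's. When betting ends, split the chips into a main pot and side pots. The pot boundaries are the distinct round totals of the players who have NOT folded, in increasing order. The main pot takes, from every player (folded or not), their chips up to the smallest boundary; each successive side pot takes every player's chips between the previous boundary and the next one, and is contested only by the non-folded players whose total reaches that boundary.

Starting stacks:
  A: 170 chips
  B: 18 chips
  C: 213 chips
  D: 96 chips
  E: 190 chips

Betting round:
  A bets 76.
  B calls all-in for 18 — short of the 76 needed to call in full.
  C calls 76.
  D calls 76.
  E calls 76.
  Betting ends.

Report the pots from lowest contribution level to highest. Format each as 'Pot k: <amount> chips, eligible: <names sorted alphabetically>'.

Contributions: A=76, B=18, C=76, D=76, E=76
Pot levels (distinct totals of non-folded players): 18, 76
Layer 1-18: 18 each from A, B, C, D, E = 18*5 = 90 chips; eligible A, B, C, D, E
Layer 19-76: 58 each from A, C, D, E = 58*4 = 232 chips; eligible A, C, D, E

Pot 1: 90 chips, eligible: A, B, C, D, E
Pot 2: 232 chips, eligible: A, C, D, E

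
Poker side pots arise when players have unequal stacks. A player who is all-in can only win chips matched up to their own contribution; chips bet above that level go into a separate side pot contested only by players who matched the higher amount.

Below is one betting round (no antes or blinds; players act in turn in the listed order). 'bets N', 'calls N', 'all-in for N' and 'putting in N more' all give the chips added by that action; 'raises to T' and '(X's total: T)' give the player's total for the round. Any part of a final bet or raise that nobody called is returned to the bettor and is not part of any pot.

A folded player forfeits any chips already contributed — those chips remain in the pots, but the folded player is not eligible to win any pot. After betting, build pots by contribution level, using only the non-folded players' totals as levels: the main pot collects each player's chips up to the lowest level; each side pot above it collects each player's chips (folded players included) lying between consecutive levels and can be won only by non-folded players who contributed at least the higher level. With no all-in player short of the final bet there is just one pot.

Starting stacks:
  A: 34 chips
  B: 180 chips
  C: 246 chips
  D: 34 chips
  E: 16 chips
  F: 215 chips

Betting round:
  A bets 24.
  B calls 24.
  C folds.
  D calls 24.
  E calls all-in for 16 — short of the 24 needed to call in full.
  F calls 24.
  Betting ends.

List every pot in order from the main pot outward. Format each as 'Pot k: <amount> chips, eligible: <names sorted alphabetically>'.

Pot 1: 80 chips, eligible: A, B, D, E, F
Pot 2: 32 chips, eligible: A, B, D, F

Derivation:
Contributions: A=24, B=24, D=24, E=16, F=24
Folded: C
Pot levels (distinct totals of non-folded players): 16, 24
Layer 1-16: 16 each from A, B, D, E, F = 16*5 = 80 chips; eligible A, B, D, E, F
Layer 17-24: 8 each from A, B, D, F = 8*4 = 32 chips; eligible A, B, D, F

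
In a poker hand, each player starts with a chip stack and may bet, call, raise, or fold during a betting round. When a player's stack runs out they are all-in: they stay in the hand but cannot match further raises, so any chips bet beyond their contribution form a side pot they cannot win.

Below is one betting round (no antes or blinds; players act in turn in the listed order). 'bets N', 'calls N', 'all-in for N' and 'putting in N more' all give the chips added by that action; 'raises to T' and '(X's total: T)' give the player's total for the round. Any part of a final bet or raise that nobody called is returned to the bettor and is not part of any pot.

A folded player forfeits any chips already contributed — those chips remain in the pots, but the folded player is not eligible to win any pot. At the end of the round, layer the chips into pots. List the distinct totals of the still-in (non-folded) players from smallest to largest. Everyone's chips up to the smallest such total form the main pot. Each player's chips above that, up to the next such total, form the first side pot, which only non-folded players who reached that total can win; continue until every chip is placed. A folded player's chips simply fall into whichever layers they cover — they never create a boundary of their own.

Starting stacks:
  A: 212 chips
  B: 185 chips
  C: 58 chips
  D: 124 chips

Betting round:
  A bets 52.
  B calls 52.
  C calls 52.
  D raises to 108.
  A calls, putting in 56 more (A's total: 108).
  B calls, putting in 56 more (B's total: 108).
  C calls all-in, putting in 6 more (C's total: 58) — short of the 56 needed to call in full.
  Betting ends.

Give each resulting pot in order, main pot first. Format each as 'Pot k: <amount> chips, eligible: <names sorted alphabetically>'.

Contributions: A=108, B=108, C=58, D=108
Pot levels (distinct totals of non-folded players): 58, 108
Layer 1-58: 58 each from A, B, C, D = 58*4 = 232 chips; eligible A, B, C, D
Layer 59-108: 50 each from A, B, D = 50*3 = 150 chips; eligible A, B, D

Pot 1: 232 chips, eligible: A, B, C, D
Pot 2: 150 chips, eligible: A, B, D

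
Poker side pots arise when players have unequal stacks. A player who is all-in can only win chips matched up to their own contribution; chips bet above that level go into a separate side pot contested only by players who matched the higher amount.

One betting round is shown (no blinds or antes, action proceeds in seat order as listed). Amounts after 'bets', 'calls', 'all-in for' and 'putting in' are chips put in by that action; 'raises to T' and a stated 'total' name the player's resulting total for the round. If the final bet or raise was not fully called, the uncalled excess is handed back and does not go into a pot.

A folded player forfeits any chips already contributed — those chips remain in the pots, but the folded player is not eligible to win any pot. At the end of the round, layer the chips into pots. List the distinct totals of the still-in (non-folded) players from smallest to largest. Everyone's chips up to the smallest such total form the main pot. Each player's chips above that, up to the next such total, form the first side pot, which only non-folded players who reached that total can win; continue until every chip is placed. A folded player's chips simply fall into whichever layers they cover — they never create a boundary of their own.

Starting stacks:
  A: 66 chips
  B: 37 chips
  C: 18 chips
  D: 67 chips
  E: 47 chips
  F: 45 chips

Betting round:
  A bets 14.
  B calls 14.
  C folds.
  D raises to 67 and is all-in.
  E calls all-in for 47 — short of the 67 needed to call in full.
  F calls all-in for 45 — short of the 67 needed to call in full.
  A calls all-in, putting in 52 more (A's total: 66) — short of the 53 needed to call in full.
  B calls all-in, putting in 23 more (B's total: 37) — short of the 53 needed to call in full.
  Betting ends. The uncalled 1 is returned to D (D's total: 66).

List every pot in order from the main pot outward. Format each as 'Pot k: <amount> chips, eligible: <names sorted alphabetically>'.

Contributions (after 1 returned to D): A=66, B=37, D=66, E=47, F=45
Folded: C
Pot levels (distinct totals of non-folded players): 37, 45, 47, 66
Layer 1-37: 37 each from A, B, D, E, F = 37*5 = 185 chips; eligible A, B, D, E, F
Layer 38-45: 8 each from A, D, E, F = 8*4 = 32 chips; eligible A, D, E, F
Layer 46-47: 2 each from A, D, E = 2*3 = 6 chips; eligible A, D, E
Layer 48-66: 19 each from A, D = 19*2 = 38 chips; eligible A, D

Pot 1: 185 chips, eligible: A, B, D, E, F
Pot 2: 32 chips, eligible: A, D, E, F
Pot 3: 6 chips, eligible: A, D, E
Pot 4: 38 chips, eligible: A, D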